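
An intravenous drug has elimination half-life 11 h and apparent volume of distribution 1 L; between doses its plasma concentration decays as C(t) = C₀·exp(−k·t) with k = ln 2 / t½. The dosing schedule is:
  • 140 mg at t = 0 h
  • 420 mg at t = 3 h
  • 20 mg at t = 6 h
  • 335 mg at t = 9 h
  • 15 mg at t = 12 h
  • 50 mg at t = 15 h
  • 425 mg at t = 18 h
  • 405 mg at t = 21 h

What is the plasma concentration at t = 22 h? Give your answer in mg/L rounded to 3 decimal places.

1067.546 mg/L

k = ln 2 / 11 = 0.06301 per h
Dose 1 (140 mg at t=0 h): 140·exp(−0.06301·22) = 35.000 mg/L
Dose 2 (420 mg at t=3 h): 420·exp(−0.06301·19) = 126.849 mg/L
Dose 3 (20 mg at t=6 h): 20·exp(−0.06301·16) = 7.297 mg/L
Dose 4 (335 mg at t=9 h): 335·exp(−0.06301·13) = 147.667 mg/L
Dose 5 (15 mg at t=12 h): 15·exp(−0.06301·10) = 7.988 mg/L
Dose 6 (50 mg at t=15 h): 50·exp(−0.06301·7) = 32.167 mg/L
Dose 7 (425 mg at t=18 h): 425·exp(−0.06301·4) = 330.311 mg/L
Dose 8 (405 mg at t=21 h): 405·exp(−0.06301·1) = 380.267 mg/L
C(22) = 35.000 + 126.849 + 7.297 + 147.667 + 7.988 + 32.167 + 330.311 + 380.267 = 1067.546 mg/L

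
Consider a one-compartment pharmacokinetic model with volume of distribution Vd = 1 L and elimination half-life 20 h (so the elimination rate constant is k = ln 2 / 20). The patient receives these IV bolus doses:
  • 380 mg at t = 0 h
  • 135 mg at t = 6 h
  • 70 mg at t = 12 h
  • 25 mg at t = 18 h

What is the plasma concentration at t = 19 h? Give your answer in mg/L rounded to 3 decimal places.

361.802 mg/L

k = ln 2 / 20 = 0.03466 per h
Dose 1 (380 mg at t=0 h): 380·exp(−0.03466·19) = 196.700 mg/L
Dose 2 (135 mg at t=6 h): 135·exp(−0.03466·13) = 86.033 mg/L
Dose 3 (70 mg at t=12 h): 70·exp(−0.03466·7) = 54.921 mg/L
Dose 4 (25 mg at t=18 h): 25·exp(−0.03466·1) = 24.148 mg/L
C(19) = 196.700 + 86.033 + 54.921 + 24.148 = 361.802 mg/L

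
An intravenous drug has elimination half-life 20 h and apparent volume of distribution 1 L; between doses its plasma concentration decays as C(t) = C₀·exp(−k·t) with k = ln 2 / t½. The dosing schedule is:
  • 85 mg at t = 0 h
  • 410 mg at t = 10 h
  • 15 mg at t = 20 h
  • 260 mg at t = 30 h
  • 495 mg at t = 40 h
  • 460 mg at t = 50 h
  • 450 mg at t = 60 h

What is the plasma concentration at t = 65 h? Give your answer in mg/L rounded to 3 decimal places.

1010.376 mg/L

k = ln 2 / 20 = 0.03466 per h
Dose 1 (85 mg at t=0 h): 85·exp(−0.03466·65) = 8.935 mg/L
Dose 2 (410 mg at t=10 h): 410·exp(−0.03466·55) = 60.947 mg/L
Dose 3 (15 mg at t=20 h): 15·exp(−0.03466·45) = 3.153 mg/L
Dose 4 (260 mg at t=30 h): 260·exp(−0.03466·35) = 77.298 mg/L
Dose 5 (495 mg at t=40 h): 495·exp(−0.03466·25) = 208.122 mg/L
Dose 6 (460 mg at t=50 h): 460·exp(−0.03466·15) = 273.518 mg/L
Dose 7 (450 mg at t=60 h): 450·exp(−0.03466·5) = 378.403 mg/L
C(65) = 8.935 + 60.947 + 3.153 + 77.298 + 208.122 + 273.518 + 378.403 = 1010.376 mg/L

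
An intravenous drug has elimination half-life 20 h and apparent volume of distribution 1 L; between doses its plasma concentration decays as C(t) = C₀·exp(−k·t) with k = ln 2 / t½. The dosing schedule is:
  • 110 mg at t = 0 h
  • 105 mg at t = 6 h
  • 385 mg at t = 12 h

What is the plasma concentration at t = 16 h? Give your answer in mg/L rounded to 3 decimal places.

k = ln 2 / 20 = 0.03466 per h
Dose 1 (110 mg at t=0 h): 110·exp(−0.03466·16) = 63.178 mg/L
Dose 2 (105 mg at t=6 h): 105·exp(−0.03466·10) = 74.246 mg/L
Dose 3 (385 mg at t=12 h): 385·exp(−0.03466·4) = 335.162 mg/L
C(16) = 63.178 + 74.246 + 335.162 = 472.587 mg/L

472.587 mg/L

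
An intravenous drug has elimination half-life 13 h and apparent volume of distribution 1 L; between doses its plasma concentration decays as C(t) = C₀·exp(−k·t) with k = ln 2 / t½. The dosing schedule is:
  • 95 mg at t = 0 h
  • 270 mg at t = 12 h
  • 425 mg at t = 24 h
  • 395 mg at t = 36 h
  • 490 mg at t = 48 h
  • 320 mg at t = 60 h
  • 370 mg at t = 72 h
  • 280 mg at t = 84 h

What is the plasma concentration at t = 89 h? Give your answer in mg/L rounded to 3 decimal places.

529.134 mg/L

k = ln 2 / 13 = 0.05332 per h
Dose 1 (95 mg at t=0 h): 95·exp(−0.05332·89) = 0.826 mg/L
Dose 2 (270 mg at t=12 h): 270·exp(−0.05332·77) = 4.450 mg/L
Dose 3 (425 mg at t=24 h): 425·exp(−0.05332·65) = 13.281 mg/L
Dose 4 (395 mg at t=36 h): 395·exp(−0.05332·53) = 23.406 mg/L
Dose 5 (490 mg at t=48 h): 490·exp(−0.05332·41) = 55.055 mg/L
Dose 6 (320 mg at t=60 h): 320·exp(−0.05332·29) = 68.174 mg/L
Dose 7 (370 mg at t=72 h): 370·exp(−0.05332·17) = 149.468 mg/L
Dose 8 (280 mg at t=84 h): 280·exp(−0.05332·5) = 214.475 mg/L
C(89) = 0.826 + 4.450 + 13.281 + 23.406 + 55.055 + 68.174 + 149.468 + 214.475 = 529.134 mg/L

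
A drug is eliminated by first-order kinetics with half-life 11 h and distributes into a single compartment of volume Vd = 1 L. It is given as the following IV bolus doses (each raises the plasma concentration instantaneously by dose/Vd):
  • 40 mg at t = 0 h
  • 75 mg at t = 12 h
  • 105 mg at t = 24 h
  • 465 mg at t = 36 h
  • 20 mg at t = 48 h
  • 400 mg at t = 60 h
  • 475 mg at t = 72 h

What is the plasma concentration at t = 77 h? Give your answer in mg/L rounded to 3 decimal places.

527.271 mg/L

k = ln 2 / 11 = 0.06301 per h
Dose 1 (40 mg at t=0 h): 40·exp(−0.06301·77) = 0.312 mg/L
Dose 2 (75 mg at t=12 h): 75·exp(−0.06301·65) = 1.248 mg/L
Dose 3 (105 mg at t=24 h): 105·exp(−0.06301·53) = 3.722 mg/L
Dose 4 (465 mg at t=36 h): 465·exp(−0.06301·41) = 35.110 mg/L
Dose 5 (20 mg at t=48 h): 20·exp(−0.06301·29) = 3.217 mg/L
Dose 6 (400 mg at t=60 h): 400·exp(−0.06301·17) = 137.035 mg/L
Dose 7 (475 mg at t=72 h): 475·exp(−0.06301·5) = 346.627 mg/L
C(77) = 0.312 + 1.248 + 3.722 + 35.110 + 3.217 + 137.035 + 346.627 = 527.271 mg/L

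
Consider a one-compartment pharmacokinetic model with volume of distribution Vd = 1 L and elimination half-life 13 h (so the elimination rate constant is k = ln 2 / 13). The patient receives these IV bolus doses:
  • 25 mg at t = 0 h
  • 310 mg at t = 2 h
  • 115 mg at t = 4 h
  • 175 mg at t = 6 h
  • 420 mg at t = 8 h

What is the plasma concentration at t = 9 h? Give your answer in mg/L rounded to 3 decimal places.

864.320 mg/L

k = ln 2 / 13 = 0.05332 per h
Dose 1 (25 mg at t=0 h): 25·exp(−0.05332·9) = 15.472 mg/L
Dose 2 (310 mg at t=2 h): 310·exp(−0.05332·7) = 213.436 mg/L
Dose 3 (115 mg at t=4 h): 115·exp(−0.05332·5) = 88.088 mg/L
Dose 4 (175 mg at t=6 h): 175·exp(−0.05332·3) = 149.132 mg/L
Dose 5 (420 mg at t=8 h): 420·exp(−0.05332·1) = 398.193 mg/L
C(9) = 15.472 + 213.436 + 88.088 + 149.132 + 398.193 = 864.320 mg/L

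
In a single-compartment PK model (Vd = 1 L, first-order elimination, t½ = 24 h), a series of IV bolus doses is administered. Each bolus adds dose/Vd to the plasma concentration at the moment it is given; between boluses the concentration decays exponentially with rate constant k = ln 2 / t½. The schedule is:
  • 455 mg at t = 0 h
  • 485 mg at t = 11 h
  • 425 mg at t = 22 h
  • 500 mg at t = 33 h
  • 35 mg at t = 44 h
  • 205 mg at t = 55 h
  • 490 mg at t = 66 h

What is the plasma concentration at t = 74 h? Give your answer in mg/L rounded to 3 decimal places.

k = ln 2 / 24 = 0.02888 per h
Dose 1 (455 mg at t=0 h): 455·exp(−0.02888·74) = 53.683 mg/L
Dose 2 (485 mg at t=11 h): 485·exp(−0.02888·63) = 78.621 mg/L
Dose 3 (425 mg at t=22 h): 425·exp(−0.02888·52) = 94.658 mg/L
Dose 4 (500 mg at t=33 h): 500·exp(−0.02888·41) = 153.007 mg/L
Dose 5 (35 mg at t=44 h): 35·exp(−0.02888·30) = 14.716 mg/L
Dose 6 (205 mg at t=55 h): 205·exp(−0.02888·19) = 118.424 mg/L
Dose 7 (490 mg at t=66 h): 490·exp(−0.02888·8) = 388.913 mg/L
C(74) = 53.683 + 78.621 + 94.658 + 153.007 + 14.716 + 118.424 + 388.913 = 902.021 mg/L

902.021 mg/L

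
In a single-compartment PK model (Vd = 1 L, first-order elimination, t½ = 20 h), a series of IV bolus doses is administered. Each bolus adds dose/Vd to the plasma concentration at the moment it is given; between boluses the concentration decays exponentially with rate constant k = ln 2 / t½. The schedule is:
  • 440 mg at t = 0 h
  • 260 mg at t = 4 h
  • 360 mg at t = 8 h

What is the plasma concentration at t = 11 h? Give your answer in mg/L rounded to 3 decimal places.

k = ln 2 / 20 = 0.03466 per h
Dose 1 (440 mg at t=0 h): 440·exp(−0.03466·11) = 300.529 mg/L
Dose 2 (260 mg at t=4 h): 260·exp(−0.03466·7) = 203.992 mg/L
Dose 3 (360 mg at t=8 h): 360·exp(−0.03466·3) = 324.450 mg/L
C(11) = 300.529 + 203.992 + 324.450 = 828.971 mg/L

828.971 mg/L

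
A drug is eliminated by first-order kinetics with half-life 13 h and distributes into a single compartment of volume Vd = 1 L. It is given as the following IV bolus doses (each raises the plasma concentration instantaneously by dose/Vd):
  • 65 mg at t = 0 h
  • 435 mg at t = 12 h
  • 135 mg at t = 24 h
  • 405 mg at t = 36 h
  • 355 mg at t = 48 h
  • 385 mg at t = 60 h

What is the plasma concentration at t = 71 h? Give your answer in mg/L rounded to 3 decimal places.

k = ln 2 / 13 = 0.05332 per h
Dose 1 (65 mg at t=0 h): 65·exp(−0.05332·71) = 1.475 mg/L
Dose 2 (435 mg at t=12 h): 435·exp(−0.05332·59) = 18.719 mg/L
Dose 3 (135 mg at t=24 h): 135·exp(−0.05332·47) = 11.015 mg/L
Dose 4 (405 mg at t=36 h): 405·exp(−0.05332·35) = 62.660 mg/L
Dose 5 (355 mg at t=48 h): 355·exp(−0.05332·23) = 104.145 mg/L
Dose 6 (385 mg at t=60 h): 385·exp(−0.05332·11) = 214.162 mg/L
C(71) = 1.475 + 18.719 + 11.015 + 62.660 + 104.145 + 214.162 = 412.176 mg/L

412.176 mg/L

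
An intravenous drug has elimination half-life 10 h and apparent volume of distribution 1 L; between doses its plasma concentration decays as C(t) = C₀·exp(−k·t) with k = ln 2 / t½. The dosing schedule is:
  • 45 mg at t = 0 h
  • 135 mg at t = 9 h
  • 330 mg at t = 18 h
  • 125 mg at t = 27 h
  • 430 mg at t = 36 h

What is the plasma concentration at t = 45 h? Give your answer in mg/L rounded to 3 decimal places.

330.235 mg/L

k = ln 2 / 10 = 0.06931 per h
Dose 1 (45 mg at t=0 h): 45·exp(−0.06931·45) = 1.989 mg/L
Dose 2 (135 mg at t=9 h): 135·exp(−0.06931·36) = 11.133 mg/L
Dose 3 (330 mg at t=18 h): 330·exp(−0.06931·27) = 50.785 mg/L
Dose 4 (125 mg at t=27 h): 125·exp(−0.06931·18) = 35.897 mg/L
Dose 5 (430 mg at t=36 h): 430·exp(−0.06931·9) = 230.431 mg/L
C(45) = 1.989 + 11.133 + 50.785 + 35.897 + 230.431 = 330.235 mg/L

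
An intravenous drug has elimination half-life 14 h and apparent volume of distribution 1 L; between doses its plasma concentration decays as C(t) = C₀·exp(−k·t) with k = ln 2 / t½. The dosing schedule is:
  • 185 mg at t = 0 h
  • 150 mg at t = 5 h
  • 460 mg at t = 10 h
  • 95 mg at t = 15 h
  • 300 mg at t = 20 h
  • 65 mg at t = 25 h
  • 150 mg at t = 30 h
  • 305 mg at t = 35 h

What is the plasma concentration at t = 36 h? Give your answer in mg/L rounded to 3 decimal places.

k = ln 2 / 14 = 0.04951 per h
Dose 1 (185 mg at t=0 h): 185·exp(−0.04951·36) = 31.124 mg/L
Dose 2 (150 mg at t=5 h): 150·exp(−0.04951·31) = 32.324 mg/L
Dose 3 (460 mg at t=10 h): 460·exp(−0.04951·26) = 126.970 mg/L
Dose 4 (95 mg at t=15 h): 95·exp(−0.04951·21) = 33.588 mg/L
Dose 5 (300 mg at t=20 h): 300·exp(−0.04951·16) = 135.859 mg/L
Dose 6 (65 mg at t=25 h): 65·exp(−0.04951·11) = 37.704 mg/L
Dose 7 (150 mg at t=30 h): 150·exp(−0.04951·6) = 111.450 mg/L
Dose 8 (305 mg at t=35 h): 305·exp(−0.04951·1) = 290.267 mg/L
C(36) = 31.124 + 32.324 + 126.970 + 33.588 + 135.859 + 37.704 + 111.450 + 290.267 = 799.285 mg/L

799.285 mg/L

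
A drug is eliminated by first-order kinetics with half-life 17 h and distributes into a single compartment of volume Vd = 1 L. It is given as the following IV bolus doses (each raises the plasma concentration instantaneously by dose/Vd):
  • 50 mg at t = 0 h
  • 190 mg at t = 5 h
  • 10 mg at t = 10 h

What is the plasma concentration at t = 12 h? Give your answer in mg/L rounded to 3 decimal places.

k = ln 2 / 17 = 0.04077 per h
Dose 1 (50 mg at t=0 h): 50·exp(−0.04077·12) = 30.653 mg/L
Dose 2 (190 mg at t=5 h): 190·exp(−0.04077·7) = 142.824 mg/L
Dose 3 (10 mg at t=10 h): 10·exp(−0.04077·2) = 9.217 mg/L
C(12) = 30.653 + 142.824 + 9.217 = 182.694 mg/L

182.694 mg/L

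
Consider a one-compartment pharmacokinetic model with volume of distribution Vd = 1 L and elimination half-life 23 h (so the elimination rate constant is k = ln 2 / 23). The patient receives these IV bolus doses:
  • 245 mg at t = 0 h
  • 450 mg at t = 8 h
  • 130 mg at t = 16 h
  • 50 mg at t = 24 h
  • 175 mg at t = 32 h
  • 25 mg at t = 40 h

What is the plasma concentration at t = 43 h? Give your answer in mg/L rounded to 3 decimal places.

k = ln 2 / 23 = 0.03014 per h
Dose 1 (245 mg at t=0 h): 245·exp(−0.03014·43) = 67.046 mg/L
Dose 2 (450 mg at t=8 h): 450·exp(−0.03014·35) = 156.720 mg/L
Dose 3 (130 mg at t=16 h): 130·exp(−0.03014·27) = 57.618 mg/L
Dose 4 (50 mg at t=24 h): 50·exp(−0.03014·19) = 28.203 mg/L
Dose 5 (175 mg at t=32 h): 175·exp(−0.03014·11) = 125.622 mg/L
Dose 6 (25 mg at t=40 h): 25·exp(−0.03014·3) = 22.839 mg/L
C(43) = 67.046 + 156.720 + 57.618 + 28.203 + 125.622 + 22.839 = 458.048 mg/L

458.048 mg/L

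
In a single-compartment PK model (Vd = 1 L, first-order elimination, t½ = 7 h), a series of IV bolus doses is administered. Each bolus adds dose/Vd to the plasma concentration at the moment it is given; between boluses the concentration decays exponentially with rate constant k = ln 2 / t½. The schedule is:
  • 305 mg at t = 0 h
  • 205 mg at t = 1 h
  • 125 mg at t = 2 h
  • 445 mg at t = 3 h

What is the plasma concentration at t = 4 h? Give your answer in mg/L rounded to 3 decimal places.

k = ln 2 / 7 = 0.09902 per h
Dose 1 (305 mg at t=0 h): 305·exp(−0.09902·4) = 205.250 mg/L
Dose 2 (205 mg at t=1 h): 205·exp(−0.09902·3) = 152.314 mg/L
Dose 3 (125 mg at t=2 h): 125·exp(−0.09902·2) = 102.542 mg/L
Dose 4 (445 mg at t=3 h): 445·exp(−0.09902·1) = 403.047 mg/L
C(4) = 205.250 + 152.314 + 102.542 + 403.047 = 863.153 mg/L

863.153 mg/L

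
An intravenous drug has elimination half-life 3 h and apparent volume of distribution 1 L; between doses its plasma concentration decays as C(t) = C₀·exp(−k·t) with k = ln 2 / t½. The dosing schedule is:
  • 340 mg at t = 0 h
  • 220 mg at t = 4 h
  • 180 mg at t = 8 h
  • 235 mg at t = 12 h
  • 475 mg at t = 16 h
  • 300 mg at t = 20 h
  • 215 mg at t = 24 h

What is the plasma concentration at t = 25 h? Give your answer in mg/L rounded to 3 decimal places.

342.489 mg/L

k = ln 2 / 3 = 0.23105 per h
Dose 1 (340 mg at t=0 h): 340·exp(−0.23105·25) = 1.054 mg/L
Dose 2 (220 mg at t=4 h): 220·exp(−0.23105·21) = 1.719 mg/L
Dose 3 (180 mg at t=8 h): 180·exp(−0.23105·17) = 3.544 mg/L
Dose 4 (235 mg at t=12 h): 235·exp(−0.23105·13) = 11.657 mg/L
Dose 5 (475 mg at t=16 h): 475·exp(−0.23105·9) = 59.375 mg/L
Dose 6 (300 mg at t=20 h): 300·exp(−0.23105·5) = 94.494 mg/L
Dose 7 (215 mg at t=24 h): 215·exp(−0.23105·1) = 170.646 mg/L
C(25) = 1.054 + 1.719 + 3.544 + 11.657 + 59.375 + 94.494 + 170.646 = 342.489 mg/L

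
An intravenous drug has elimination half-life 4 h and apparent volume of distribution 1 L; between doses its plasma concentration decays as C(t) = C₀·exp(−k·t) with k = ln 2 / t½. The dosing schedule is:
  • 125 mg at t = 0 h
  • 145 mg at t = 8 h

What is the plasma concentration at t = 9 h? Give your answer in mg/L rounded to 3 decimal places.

k = ln 2 / 4 = 0.17329 per h
Dose 1 (125 mg at t=0 h): 125·exp(−0.17329·9) = 26.278 mg/L
Dose 2 (145 mg at t=8 h): 145·exp(−0.17329·1) = 121.930 mg/L
C(9) = 26.278 + 121.930 = 148.208 mg/L

148.208 mg/L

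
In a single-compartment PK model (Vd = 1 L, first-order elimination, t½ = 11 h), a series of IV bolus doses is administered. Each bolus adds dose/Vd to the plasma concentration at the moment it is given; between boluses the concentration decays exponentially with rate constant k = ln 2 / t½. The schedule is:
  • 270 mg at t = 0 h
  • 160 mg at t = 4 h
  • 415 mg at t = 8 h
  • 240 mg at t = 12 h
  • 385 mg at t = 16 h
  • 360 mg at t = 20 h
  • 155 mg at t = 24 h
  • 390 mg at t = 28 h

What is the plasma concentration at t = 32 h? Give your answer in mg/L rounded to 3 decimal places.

929.095 mg/L

k = ln 2 / 11 = 0.06301 per h
Dose 1 (270 mg at t=0 h): 270·exp(−0.06301·32) = 35.945 mg/L
Dose 2 (160 mg at t=4 h): 160·exp(−0.06301·28) = 27.407 mg/L
Dose 3 (415 mg at t=8 h): 415·exp(−0.06301·24) = 91.465 mg/L
Dose 4 (240 mg at t=12 h): 240·exp(−0.06301·20) = 68.059 mg/L
Dose 5 (385 mg at t=16 h): 385·exp(−0.06301·16) = 140.475 mg/L
Dose 6 (360 mg at t=20 h): 360·exp(−0.06301·12) = 169.008 mg/L
Dose 7 (155 mg at t=24 h): 155·exp(−0.06301·8) = 93.627 mg/L
Dose 8 (390 mg at t=28 h): 390·exp(−0.06301·4) = 303.109 mg/L
C(32) = 35.945 + 27.407 + 91.465 + 68.059 + 140.475 + 169.008 + 93.627 + 303.109 = 929.095 mg/L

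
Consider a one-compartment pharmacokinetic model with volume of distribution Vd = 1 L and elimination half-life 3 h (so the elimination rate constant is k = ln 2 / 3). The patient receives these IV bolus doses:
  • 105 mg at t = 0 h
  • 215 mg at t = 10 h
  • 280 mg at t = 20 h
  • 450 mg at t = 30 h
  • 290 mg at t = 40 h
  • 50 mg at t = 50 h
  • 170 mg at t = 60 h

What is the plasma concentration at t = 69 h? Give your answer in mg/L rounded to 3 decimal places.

k = ln 2 / 3 = 0.23105 per h
Dose 1 (105 mg at t=0 h): 105·exp(−0.23105·69) = 0.000 mg/L
Dose 2 (215 mg at t=10 h): 215·exp(−0.23105·59) = 0.000 mg/L
Dose 3 (280 mg at t=20 h): 280·exp(−0.23105·49) = 0.003 mg/L
Dose 4 (450 mg at t=30 h): 450·exp(−0.23105·39) = 0.055 mg/L
Dose 5 (290 mg at t=40 h): 290·exp(−0.23105·29) = 0.357 mg/L
Dose 6 (50 mg at t=50 h): 50·exp(−0.23105·19) = 0.620 mg/L
Dose 7 (170 mg at t=60 h): 170·exp(−0.23105·9) = 21.250 mg/L
C(69) = 0.000 + 0.000 + 0.003 + 0.055 + 0.357 + 0.620 + 21.250 = 22.285 mg/L

22.285 mg/L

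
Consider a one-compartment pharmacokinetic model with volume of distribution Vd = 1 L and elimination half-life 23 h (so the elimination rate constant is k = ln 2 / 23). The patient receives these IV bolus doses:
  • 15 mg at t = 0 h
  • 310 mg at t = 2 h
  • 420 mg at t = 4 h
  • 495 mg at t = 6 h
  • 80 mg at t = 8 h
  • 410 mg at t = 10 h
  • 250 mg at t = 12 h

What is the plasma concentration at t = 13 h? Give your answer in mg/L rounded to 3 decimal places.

1639.695 mg/L

k = ln 2 / 23 = 0.03014 per h
Dose 1 (15 mg at t=0 h): 15·exp(−0.03014·13) = 10.138 mg/L
Dose 2 (310 mg at t=2 h): 310·exp(−0.03014·11) = 222.531 mg/L
Dose 3 (420 mg at t=4 h): 420·exp(−0.03014·9) = 320.225 mg/L
Dose 4 (495 mg at t=6 h): 495·exp(−0.03014·7) = 400.855 mg/L
Dose 5 (80 mg at t=8 h): 80·exp(−0.03014·5) = 68.810 mg/L
Dose 6 (410 mg at t=10 h): 410·exp(−0.03014·3) = 374.558 mg/L
Dose 7 (250 mg at t=12 h): 250·exp(−0.03014·1) = 242.578 mg/L
C(13) = 10.138 + 222.531 + 320.225 + 400.855 + 68.810 + 374.558 + 242.578 = 1639.695 mg/L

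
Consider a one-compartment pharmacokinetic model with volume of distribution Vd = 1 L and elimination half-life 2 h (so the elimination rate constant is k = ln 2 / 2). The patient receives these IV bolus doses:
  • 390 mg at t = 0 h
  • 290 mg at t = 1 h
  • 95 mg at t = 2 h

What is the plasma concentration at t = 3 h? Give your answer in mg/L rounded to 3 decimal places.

k = ln 2 / 2 = 0.34657 per h
Dose 1 (390 mg at t=0 h): 390·exp(−0.34657·3) = 137.886 mg/L
Dose 2 (290 mg at t=1 h): 290·exp(−0.34657·2) = 145.000 mg/L
Dose 3 (95 mg at t=2 h): 95·exp(−0.34657·1) = 67.175 mg/L
C(3) = 137.886 + 145.000 + 67.175 = 350.061 mg/L

350.061 mg/L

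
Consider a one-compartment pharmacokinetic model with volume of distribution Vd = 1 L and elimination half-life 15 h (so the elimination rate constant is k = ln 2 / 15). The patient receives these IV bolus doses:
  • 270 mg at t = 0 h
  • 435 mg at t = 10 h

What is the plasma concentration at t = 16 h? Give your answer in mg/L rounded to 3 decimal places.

k = ln 2 / 15 = 0.04621 per h
Dose 1 (270 mg at t=0 h): 270·exp(−0.04621·16) = 128.904 mg/L
Dose 2 (435 mg at t=10 h): 435·exp(−0.04621·6) = 329.668 mg/L
C(16) = 128.904 + 329.668 = 458.572 mg/L

458.572 mg/L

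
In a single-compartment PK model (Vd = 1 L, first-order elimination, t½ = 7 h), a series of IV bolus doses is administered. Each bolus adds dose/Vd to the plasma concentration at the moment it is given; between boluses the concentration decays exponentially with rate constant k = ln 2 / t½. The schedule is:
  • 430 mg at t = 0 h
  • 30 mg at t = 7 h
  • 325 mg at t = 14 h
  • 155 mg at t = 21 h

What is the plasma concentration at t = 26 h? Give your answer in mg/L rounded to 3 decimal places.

230.851 mg/L

k = ln 2 / 7 = 0.09902 per h
Dose 1 (430 mg at t=0 h): 430·exp(−0.09902·26) = 32.761 mg/L
Dose 2 (30 mg at t=7 h): 30·exp(−0.09902·19) = 4.571 mg/L
Dose 3 (325 mg at t=14 h): 325·exp(−0.09902·12) = 99.045 mg/L
Dose 4 (155 mg at t=21 h): 155·exp(−0.09902·5) = 94.474 mg/L
C(26) = 32.761 + 4.571 + 99.045 + 94.474 = 230.851 mg/L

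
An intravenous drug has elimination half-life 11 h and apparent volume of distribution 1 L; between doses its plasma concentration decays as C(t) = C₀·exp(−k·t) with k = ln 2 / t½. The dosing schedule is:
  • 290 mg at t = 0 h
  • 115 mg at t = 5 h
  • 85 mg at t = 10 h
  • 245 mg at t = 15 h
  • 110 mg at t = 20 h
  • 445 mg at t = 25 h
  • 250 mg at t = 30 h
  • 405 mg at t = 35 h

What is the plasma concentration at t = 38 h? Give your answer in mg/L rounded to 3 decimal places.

830.686 mg/L

k = ln 2 / 11 = 0.06301 per h
Dose 1 (290 mg at t=0 h): 290·exp(−0.06301·38) = 26.453 mg/L
Dose 2 (115 mg at t=5 h): 115·exp(−0.06301·33) = 14.375 mg/L
Dose 3 (85 mg at t=10 h): 85·exp(−0.06301·28) = 14.560 mg/L
Dose 4 (245 mg at t=15 h): 245·exp(−0.06301·23) = 57.510 mg/L
Dose 5 (110 mg at t=20 h): 110·exp(−0.06301·18) = 35.383 mg/L
Dose 6 (445 mg at t=25 h): 445·exp(−0.06301·13) = 196.154 mg/L
Dose 7 (250 mg at t=30 h): 250·exp(−0.06301·8) = 151.011 mg/L
Dose 8 (405 mg at t=35 h): 405·exp(−0.06301·3) = 335.240 mg/L
C(38) = 26.453 + 14.375 + 14.560 + 57.510 + 35.383 + 196.154 + 151.011 + 335.240 = 830.686 mg/L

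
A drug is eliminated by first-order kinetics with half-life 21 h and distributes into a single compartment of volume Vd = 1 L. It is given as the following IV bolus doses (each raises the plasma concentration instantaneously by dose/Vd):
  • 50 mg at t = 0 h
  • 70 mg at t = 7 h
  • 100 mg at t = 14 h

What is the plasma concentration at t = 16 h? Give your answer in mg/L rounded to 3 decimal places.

k = ln 2 / 21 = 0.03301 per h
Dose 1 (50 mg at t=0 h): 50·exp(−0.03301·16) = 29.486 mg/L
Dose 2 (70 mg at t=7 h): 70·exp(−0.03301·9) = 52.010 mg/L
Dose 3 (100 mg at t=14 h): 100·exp(−0.03301·2) = 93.612 mg/L
C(16) = 29.486 + 52.010 + 93.612 = 175.107 mg/L

175.107 mg/L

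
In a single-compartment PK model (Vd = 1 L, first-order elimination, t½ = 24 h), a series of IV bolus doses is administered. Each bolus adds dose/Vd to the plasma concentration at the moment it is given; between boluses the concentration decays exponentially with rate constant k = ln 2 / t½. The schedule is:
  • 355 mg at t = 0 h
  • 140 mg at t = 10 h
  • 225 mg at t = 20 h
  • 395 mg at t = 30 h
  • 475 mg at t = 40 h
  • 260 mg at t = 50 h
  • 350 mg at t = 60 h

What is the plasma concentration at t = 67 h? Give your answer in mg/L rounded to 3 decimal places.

k = ln 2 / 24 = 0.02888 per h
Dose 1 (355 mg at t=0 h): 355·exp(−0.02888·67) = 51.269 mg/L
Dose 2 (140 mg at t=10 h): 140·exp(−0.02888·57) = 26.989 mg/L
Dose 3 (225 mg at t=20 h): 225·exp(−0.02888·47) = 57.898 mg/L
Dose 4 (395 mg at t=30 h): 395·exp(−0.02888·37) = 135.678 mg/L
Dose 5 (475 mg at t=40 h): 475·exp(−0.02888·27) = 217.788 mg/L
Dose 6 (260 mg at t=50 h): 260·exp(−0.02888·17) = 159.127 mg/L
Dose 7 (350 mg at t=60 h): 350·exp(−0.02888·7) = 285.935 mg/L
C(67) = 51.269 + 26.989 + 57.898 + 135.678 + 217.788 + 159.127 + 285.935 = 934.684 mg/L

934.684 mg/L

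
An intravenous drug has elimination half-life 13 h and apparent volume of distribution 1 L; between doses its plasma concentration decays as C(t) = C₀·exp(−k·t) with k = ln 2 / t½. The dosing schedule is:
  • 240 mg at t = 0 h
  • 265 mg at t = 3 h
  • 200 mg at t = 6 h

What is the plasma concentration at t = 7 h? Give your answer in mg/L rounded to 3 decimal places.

k = ln 2 / 13 = 0.05332 per h
Dose 1 (240 mg at t=0 h): 240·exp(−0.05332·7) = 165.241 mg/L
Dose 2 (265 mg at t=3 h): 265·exp(−0.05332·4) = 214.102 mg/L
Dose 3 (200 mg at t=6 h): 200·exp(−0.05332·1) = 189.616 mg/L
C(7) = 165.241 + 214.102 + 189.616 = 568.959 mg/L

568.959 mg/L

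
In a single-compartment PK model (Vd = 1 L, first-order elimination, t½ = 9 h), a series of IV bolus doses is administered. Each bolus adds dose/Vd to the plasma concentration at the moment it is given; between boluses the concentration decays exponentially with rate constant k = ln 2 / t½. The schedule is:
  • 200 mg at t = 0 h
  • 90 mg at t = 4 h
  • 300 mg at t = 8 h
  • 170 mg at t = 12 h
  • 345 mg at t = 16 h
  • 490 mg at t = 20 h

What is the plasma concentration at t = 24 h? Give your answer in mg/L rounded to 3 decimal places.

k = ln 2 / 9 = 0.07702 per h
Dose 1 (200 mg at t=0 h): 200·exp(−0.07702·24) = 31.498 mg/L
Dose 2 (90 mg at t=4 h): 90·exp(−0.07702·20) = 19.288 mg/L
Dose 3 (300 mg at t=8 h): 300·exp(−0.07702·16) = 87.490 mg/L
Dose 4 (170 mg at t=12 h): 170·exp(−0.07702·12) = 67.465 mg/L
Dose 5 (345 mg at t=16 h): 345·exp(−0.07702·8) = 186.310 mg/L
Dose 6 (490 mg at t=20 h): 490·exp(−0.07702·4) = 360.085 mg/L
C(24) = 31.498 + 19.288 + 87.490 + 67.465 + 186.310 + 360.085 = 752.135 mg/L

752.135 mg/L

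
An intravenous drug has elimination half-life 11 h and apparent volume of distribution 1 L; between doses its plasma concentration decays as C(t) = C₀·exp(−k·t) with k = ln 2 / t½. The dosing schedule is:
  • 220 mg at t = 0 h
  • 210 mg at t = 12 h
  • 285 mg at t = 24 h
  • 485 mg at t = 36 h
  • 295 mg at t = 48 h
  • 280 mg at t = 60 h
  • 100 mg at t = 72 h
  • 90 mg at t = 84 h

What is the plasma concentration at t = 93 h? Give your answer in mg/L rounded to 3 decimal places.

148.932 mg/L

k = ln 2 / 11 = 0.06301 per h
Dose 1 (220 mg at t=0 h): 220·exp(−0.06301·93) = 0.627 mg/L
Dose 2 (210 mg at t=12 h): 210·exp(−0.06301·81) = 1.275 mg/L
Dose 3 (285 mg at t=24 h): 285·exp(−0.06301·69) = 3.686 mg/L
Dose 4 (485 mg at t=36 h): 485·exp(−0.06301·57) = 13.362 mg/L
Dose 5 (295 mg at t=48 h): 295·exp(−0.06301·45) = 17.312 mg/L
Dose 6 (280 mg at t=60 h): 280·exp(−0.06301·33) = 35.000 mg/L
Dose 7 (100 mg at t=72 h): 100·exp(−0.06301·21) = 26.626 mg/L
Dose 8 (90 mg at t=84 h): 90·exp(−0.06301·9) = 51.044 mg/L
C(93) = 0.627 + 1.275 + 3.686 + 13.362 + 17.312 + 35.000 + 26.626 + 51.044 = 148.932 mg/L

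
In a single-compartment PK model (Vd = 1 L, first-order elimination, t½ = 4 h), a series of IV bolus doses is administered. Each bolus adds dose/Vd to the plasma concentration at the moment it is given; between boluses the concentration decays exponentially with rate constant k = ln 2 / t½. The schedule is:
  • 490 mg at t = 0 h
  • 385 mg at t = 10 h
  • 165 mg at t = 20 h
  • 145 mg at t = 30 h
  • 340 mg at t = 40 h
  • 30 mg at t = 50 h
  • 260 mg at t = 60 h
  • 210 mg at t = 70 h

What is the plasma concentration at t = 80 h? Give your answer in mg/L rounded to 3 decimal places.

45.778 mg/L

k = ln 2 / 4 = 0.17329 per h
Dose 1 (490 mg at t=0 h): 490·exp(−0.17329·80) = 0.000 mg/L
Dose 2 (385 mg at t=10 h): 385·exp(−0.17329·70) = 0.002 mg/L
Dose 3 (165 mg at t=20 h): 165·exp(−0.17329·60) = 0.005 mg/L
Dose 4 (145 mg at t=30 h): 145·exp(−0.17329·50) = 0.025 mg/L
Dose 5 (340 mg at t=40 h): 340·exp(−0.17329·40) = 0.332 mg/L
Dose 6 (30 mg at t=50 h): 30·exp(−0.17329·30) = 0.166 mg/L
Dose 7 (260 mg at t=60 h): 260·exp(−0.17329·20) = 8.125 mg/L
Dose 8 (210 mg at t=70 h): 210·exp(−0.17329·10) = 37.123 mg/L
C(80) = 0.000 + 0.002 + 0.005 + 0.025 + 0.332 + 0.166 + 8.125 + 37.123 = 45.778 mg/L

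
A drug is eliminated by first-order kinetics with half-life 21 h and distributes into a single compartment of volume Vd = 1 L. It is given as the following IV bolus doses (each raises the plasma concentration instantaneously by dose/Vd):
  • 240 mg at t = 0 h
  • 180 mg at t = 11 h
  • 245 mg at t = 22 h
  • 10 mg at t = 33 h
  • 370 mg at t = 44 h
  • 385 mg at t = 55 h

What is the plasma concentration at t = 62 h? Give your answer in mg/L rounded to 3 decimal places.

k = ln 2 / 21 = 0.03301 per h
Dose 1 (240 mg at t=0 h): 240·exp(−0.03301·62) = 31.007 mg/L
Dose 2 (180 mg at t=11 h): 180·exp(−0.03301·51) = 33.435 mg/L
Dose 3 (245 mg at t=22 h): 245·exp(−0.03301·40) = 65.430 mg/L
Dose 4 (10 mg at t=33 h): 10·exp(−0.03301·29) = 3.840 mg/L
Dose 5 (370 mg at t=44 h): 370·exp(−0.03301·18) = 204.257 mg/L
Dose 6 (385 mg at t=55 h): 385·exp(−0.03301·7) = 305.575 mg/L
C(62) = 31.007 + 33.435 + 65.430 + 3.840 + 204.257 + 305.575 = 643.542 mg/L

643.542 mg/L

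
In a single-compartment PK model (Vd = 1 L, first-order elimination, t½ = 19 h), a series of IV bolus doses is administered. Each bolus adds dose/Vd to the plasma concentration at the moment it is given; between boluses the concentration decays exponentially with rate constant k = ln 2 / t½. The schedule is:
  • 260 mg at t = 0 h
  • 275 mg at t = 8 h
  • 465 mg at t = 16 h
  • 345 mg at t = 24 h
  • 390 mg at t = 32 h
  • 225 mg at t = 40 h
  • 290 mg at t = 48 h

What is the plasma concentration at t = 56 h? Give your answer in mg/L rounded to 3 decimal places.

801.460 mg/L

k = ln 2 / 19 = 0.03648 per h
Dose 1 (260 mg at t=0 h): 260·exp(−0.03648·56) = 33.708 mg/L
Dose 2 (275 mg at t=8 h): 275·exp(−0.03648·48) = 47.735 mg/L
Dose 3 (465 mg at t=16 h): 465·exp(−0.03648·40) = 108.070 mg/L
Dose 4 (345 mg at t=24 h): 345·exp(−0.03648·32) = 107.355 mg/L
Dose 5 (390 mg at t=32 h): 390·exp(−0.03648·24) = 162.486 mg/L
Dose 6 (225 mg at t=40 h): 225·exp(−0.03648·16) = 125.512 mg/L
Dose 7 (290 mg at t=48 h): 290·exp(−0.03648·8) = 216.595 mg/L
C(56) = 33.708 + 47.735 + 108.070 + 107.355 + 162.486 + 125.512 + 216.595 = 801.460 mg/L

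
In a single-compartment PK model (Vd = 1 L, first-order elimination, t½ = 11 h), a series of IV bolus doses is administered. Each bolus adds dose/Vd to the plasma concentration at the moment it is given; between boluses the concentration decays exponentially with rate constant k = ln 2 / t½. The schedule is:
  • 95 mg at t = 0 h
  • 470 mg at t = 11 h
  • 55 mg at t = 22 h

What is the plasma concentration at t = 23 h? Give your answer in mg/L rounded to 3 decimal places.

k = ln 2 / 11 = 0.06301 per h
Dose 1 (95 mg at t=0 h): 95·exp(−0.06301·23) = 22.300 mg/L
Dose 2 (470 mg at t=11 h): 470·exp(−0.06301·12) = 220.649 mg/L
Dose 3 (55 mg at t=22 h): 55·exp(−0.06301·1) = 51.641 mg/L
C(23) = 22.300 + 220.649 + 51.641 = 294.590 mg/L

294.590 mg/L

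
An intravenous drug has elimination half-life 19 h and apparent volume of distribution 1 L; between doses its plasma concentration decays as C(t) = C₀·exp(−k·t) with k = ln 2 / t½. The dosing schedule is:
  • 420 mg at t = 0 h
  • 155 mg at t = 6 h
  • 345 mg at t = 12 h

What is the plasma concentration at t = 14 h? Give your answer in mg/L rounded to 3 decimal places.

688.512 mg/L

k = ln 2 / 19 = 0.03648 per h
Dose 1 (420 mg at t=0 h): 420·exp(−0.03648·14) = 252.022 mg/L
Dose 2 (155 mg at t=6 h): 155·exp(−0.03648·8) = 115.766 mg/L
Dose 3 (345 mg at t=12 h): 345·exp(−0.03648·2) = 320.724 mg/L
C(14) = 252.022 + 115.766 + 320.724 = 688.512 mg/L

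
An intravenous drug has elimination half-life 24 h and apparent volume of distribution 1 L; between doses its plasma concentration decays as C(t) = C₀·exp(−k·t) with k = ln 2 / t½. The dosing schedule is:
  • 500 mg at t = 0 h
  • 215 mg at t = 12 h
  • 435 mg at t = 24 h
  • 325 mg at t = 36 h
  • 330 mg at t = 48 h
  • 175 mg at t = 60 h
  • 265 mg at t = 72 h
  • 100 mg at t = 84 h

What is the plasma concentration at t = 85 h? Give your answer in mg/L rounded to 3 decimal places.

700.254 mg/L

k = ln 2 / 24 = 0.02888 per h
Dose 1 (500 mg at t=0 h): 500·exp(−0.02888·85) = 42.936 mg/L
Dose 2 (215 mg at t=12 h): 215·exp(−0.02888·73) = 26.110 mg/L
Dose 3 (435 mg at t=24 h): 435·exp(−0.02888·61) = 74.709 mg/L
Dose 4 (325 mg at t=36 h): 325·exp(−0.02888·49) = 78.937 mg/L
Dose 5 (330 mg at t=48 h): 330·exp(−0.02888·37) = 113.351 mg/L
Dose 6 (175 mg at t=60 h): 175·exp(−0.02888·25) = 85.009 mg/L
Dose 7 (265 mg at t=72 h): 265·exp(−0.02888·13) = 182.049 mg/L
Dose 8 (100 mg at t=84 h): 100·exp(−0.02888·1) = 97.153 mg/L
C(85) = 42.936 + 26.110 + 74.709 + 78.937 + 113.351 + 85.009 + 182.049 + 97.153 = 700.254 mg/L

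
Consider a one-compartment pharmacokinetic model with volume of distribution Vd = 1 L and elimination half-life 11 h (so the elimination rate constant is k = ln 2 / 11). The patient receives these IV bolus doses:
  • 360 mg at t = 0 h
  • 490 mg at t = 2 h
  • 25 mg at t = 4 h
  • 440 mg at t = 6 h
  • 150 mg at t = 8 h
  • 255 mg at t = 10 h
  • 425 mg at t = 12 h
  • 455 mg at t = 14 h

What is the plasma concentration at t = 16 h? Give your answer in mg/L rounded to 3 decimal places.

k = ln 2 / 11 = 0.06301 per h
Dose 1 (360 mg at t=0 h): 360·exp(−0.06301·16) = 131.353 mg/L
Dose 2 (490 mg at t=2 h): 490·exp(−0.06301·14) = 202.800 mg/L
Dose 3 (25 mg at t=4 h): 25·exp(−0.06301·12) = 11.737 mg/L
Dose 4 (440 mg at t=6 h): 440·exp(−0.06301·10) = 234.309 mg/L
Dose 5 (150 mg at t=8 h): 150·exp(−0.06301·8) = 90.607 mg/L
Dose 6 (255 mg at t=10 h): 255·exp(−0.06301·6) = 174.720 mg/L
Dose 7 (425 mg at t=12 h): 425·exp(−0.06301·4) = 330.311 mg/L
Dose 8 (455 mg at t=14 h): 455·exp(−0.06301·2) = 401.124 mg/L
C(16) = 131.353 + 202.800 + 11.737 + 234.309 + 90.607 + 174.720 + 330.311 + 401.124 = 1576.960 mg/L

1576.960 mg/L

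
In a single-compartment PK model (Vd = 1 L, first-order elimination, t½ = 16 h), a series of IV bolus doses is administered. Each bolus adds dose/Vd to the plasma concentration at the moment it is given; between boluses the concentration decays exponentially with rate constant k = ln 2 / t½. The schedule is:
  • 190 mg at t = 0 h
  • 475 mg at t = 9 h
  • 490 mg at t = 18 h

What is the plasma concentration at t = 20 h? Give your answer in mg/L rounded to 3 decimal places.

k = ln 2 / 16 = 0.04332 per h
Dose 1 (190 mg at t=0 h): 190·exp(−0.04332·20) = 79.885 mg/L
Dose 2 (475 mg at t=9 h): 475·exp(−0.04332·11) = 294.941 mg/L
Dose 3 (490 mg at t=18 h): 490·exp(−0.04332·2) = 449.332 mg/L
C(20) = 79.885 + 294.941 + 449.332 = 824.158 mg/L

824.158 mg/L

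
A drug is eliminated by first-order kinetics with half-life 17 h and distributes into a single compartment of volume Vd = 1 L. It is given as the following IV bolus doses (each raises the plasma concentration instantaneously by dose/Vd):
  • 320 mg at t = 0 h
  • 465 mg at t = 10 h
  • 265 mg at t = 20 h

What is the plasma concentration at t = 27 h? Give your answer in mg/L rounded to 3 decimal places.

k = ln 2 / 17 = 0.04077 per h
Dose 1 (320 mg at t=0 h): 320·exp(−0.04077·27) = 106.425 mg/L
Dose 2 (465 mg at t=10 h): 465·exp(−0.04077·17) = 232.500 mg/L
Dose 3 (265 mg at t=20 h): 265·exp(−0.04077·7) = 199.201 mg/L
C(27) = 106.425 + 232.500 + 199.201 = 538.126 mg/L

538.126 mg/L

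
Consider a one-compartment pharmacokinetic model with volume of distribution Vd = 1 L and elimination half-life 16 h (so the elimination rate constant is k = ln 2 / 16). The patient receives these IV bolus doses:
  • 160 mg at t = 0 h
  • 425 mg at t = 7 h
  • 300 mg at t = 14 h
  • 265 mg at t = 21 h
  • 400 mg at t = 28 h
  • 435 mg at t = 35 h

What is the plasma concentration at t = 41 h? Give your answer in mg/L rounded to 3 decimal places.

892.263 mg/L

k = ln 2 / 16 = 0.04332 per h
Dose 1 (160 mg at t=0 h): 160·exp(−0.04332·41) = 27.085 mg/L
Dose 2 (425 mg at t=7 h): 425·exp(−0.04332·34) = 97.432 mg/L
Dose 3 (300 mg at t=14 h): 300·exp(−0.04332·27) = 93.139 mg/L
Dose 4 (265 mg at t=21 h): 265·exp(−0.04332·20) = 111.419 mg/L
Dose 5 (400 mg at t=28 h): 400·exp(−0.04332·13) = 227.758 mg/L
Dose 6 (435 mg at t=35 h): 435·exp(−0.04332·6) = 335.431 mg/L
C(41) = 27.085 + 97.432 + 93.139 + 111.419 + 227.758 + 335.431 = 892.263 mg/L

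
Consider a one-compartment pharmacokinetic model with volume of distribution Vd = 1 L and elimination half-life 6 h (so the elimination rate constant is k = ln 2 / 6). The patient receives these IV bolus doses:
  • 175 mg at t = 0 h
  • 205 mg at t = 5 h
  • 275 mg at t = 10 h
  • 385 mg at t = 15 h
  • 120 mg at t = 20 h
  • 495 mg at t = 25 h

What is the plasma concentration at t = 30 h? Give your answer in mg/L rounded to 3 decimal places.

427.833 mg/L

k = ln 2 / 6 = 0.11552 per h
Dose 1 (175 mg at t=0 h): 175·exp(−0.11552·30) = 5.469 mg/L
Dose 2 (205 mg at t=5 h): 205·exp(−0.11552·25) = 11.415 mg/L
Dose 3 (275 mg at t=10 h): 275·exp(−0.11552·20) = 27.283 mg/L
Dose 4 (385 mg at t=15 h): 385·exp(−0.11552·15) = 68.059 mg/L
Dose 5 (120 mg at t=20 h): 120·exp(−0.11552·10) = 37.798 mg/L
Dose 6 (495 mg at t=25 h): 495·exp(−0.11552·5) = 277.809 mg/L
C(30) = 5.469 + 11.415 + 27.283 + 68.059 + 37.798 + 277.809 = 427.833 mg/L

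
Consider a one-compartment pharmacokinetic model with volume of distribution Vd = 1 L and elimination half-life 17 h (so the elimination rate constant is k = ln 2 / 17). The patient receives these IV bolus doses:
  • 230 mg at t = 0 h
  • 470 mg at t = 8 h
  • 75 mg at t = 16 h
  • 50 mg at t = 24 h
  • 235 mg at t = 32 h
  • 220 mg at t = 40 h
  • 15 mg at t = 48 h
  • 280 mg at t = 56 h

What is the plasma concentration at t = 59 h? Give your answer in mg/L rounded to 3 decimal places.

k = ln 2 / 17 = 0.04077 per h
Dose 1 (230 mg at t=0 h): 230·exp(−0.04077·59) = 20.748 mg/L
Dose 2 (470 mg at t=8 h): 470·exp(−0.04077·51) = 58.750 mg/L
Dose 3 (75 mg at t=16 h): 75·exp(−0.04077·43) = 12.991 mg/L
Dose 4 (50 mg at t=24 h): 50·exp(−0.04077·35) = 12.001 mg/L
Dose 5 (235 mg at t=32 h): 235·exp(−0.04077·27) = 78.156 mg/L
Dose 6 (220 mg at t=40 h): 220·exp(−0.04077·19) = 101.386 mg/L
Dose 7 (15 mg at t=48 h): 15·exp(−0.04077·11) = 9.579 mg/L
Dose 8 (280 mg at t=56 h): 280·exp(−0.04077·3) = 247.762 mg/L
C(59) = 20.748 + 58.750 + 12.991 + 12.001 + 78.156 + 101.386 + 9.579 + 247.762 = 541.372 mg/L

541.372 mg/L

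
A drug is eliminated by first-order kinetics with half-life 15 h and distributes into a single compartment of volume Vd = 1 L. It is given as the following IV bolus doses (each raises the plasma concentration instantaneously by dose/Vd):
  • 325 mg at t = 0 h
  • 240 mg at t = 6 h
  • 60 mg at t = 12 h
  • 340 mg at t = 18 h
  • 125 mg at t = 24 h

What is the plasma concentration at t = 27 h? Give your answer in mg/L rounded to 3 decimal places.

547.410 mg/L

k = ln 2 / 15 = 0.04621 per h
Dose 1 (325 mg at t=0 h): 325·exp(−0.04621·27) = 93.332 mg/L
Dose 2 (240 mg at t=6 h): 240·exp(−0.04621·21) = 90.943 mg/L
Dose 3 (60 mg at t=12 h): 60·exp(−0.04621·15) = 30.000 mg/L
Dose 4 (340 mg at t=18 h): 340·exp(−0.04621·9) = 224.316 mg/L
Dose 5 (125 mg at t=24 h): 125·exp(−0.04621·3) = 108.819 mg/L
C(27) = 93.332 + 90.943 + 30.000 + 224.316 + 108.819 = 547.410 mg/L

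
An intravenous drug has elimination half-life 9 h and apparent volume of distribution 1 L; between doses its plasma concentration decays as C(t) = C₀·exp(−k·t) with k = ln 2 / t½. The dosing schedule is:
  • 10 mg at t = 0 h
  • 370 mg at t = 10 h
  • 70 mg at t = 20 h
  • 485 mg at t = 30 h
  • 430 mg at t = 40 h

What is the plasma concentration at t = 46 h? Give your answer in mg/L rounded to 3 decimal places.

k = ln 2 / 9 = 0.07702 per h
Dose 1 (10 mg at t=0 h): 10·exp(−0.07702·46) = 0.289 mg/L
Dose 2 (370 mg at t=10 h): 370·exp(−0.07702·36) = 23.125 mg/L
Dose 3 (70 mg at t=20 h): 70·exp(−0.07702·26) = 9.451 mg/L
Dose 4 (485 mg at t=30 h): 485·exp(−0.07702·16) = 141.442 mg/L
Dose 5 (430 mg at t=40 h): 430·exp(−0.07702·6) = 270.883 mg/L
C(46) = 0.289 + 23.125 + 9.451 + 141.442 + 270.883 = 445.190 mg/L

445.190 mg/L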